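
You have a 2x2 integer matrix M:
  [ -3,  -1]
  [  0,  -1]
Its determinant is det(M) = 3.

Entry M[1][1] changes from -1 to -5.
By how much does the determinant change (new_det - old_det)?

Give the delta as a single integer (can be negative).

Cofactor C_11 = -3
Entry delta = -5 - -1 = -4
Det delta = entry_delta * cofactor = -4 * -3 = 12

Answer: 12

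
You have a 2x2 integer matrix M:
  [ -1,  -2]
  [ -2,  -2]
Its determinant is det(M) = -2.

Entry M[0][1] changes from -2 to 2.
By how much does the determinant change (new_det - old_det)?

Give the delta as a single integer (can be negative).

Cofactor C_01 = 2
Entry delta = 2 - -2 = 4
Det delta = entry_delta * cofactor = 4 * 2 = 8

Answer: 8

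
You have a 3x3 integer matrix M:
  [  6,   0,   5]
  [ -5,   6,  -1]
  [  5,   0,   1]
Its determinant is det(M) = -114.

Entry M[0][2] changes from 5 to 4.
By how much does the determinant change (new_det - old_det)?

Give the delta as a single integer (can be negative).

Cofactor C_02 = -30
Entry delta = 4 - 5 = -1
Det delta = entry_delta * cofactor = -1 * -30 = 30

Answer: 30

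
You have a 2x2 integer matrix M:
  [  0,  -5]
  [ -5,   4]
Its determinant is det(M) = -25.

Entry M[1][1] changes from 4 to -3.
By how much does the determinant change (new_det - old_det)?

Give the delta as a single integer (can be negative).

Cofactor C_11 = 0
Entry delta = -3 - 4 = -7
Det delta = entry_delta * cofactor = -7 * 0 = 0

Answer: 0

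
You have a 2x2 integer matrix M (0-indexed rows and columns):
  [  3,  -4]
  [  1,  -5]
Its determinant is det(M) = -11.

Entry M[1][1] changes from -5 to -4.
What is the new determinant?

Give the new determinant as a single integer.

det is linear in row 1: changing M[1][1] by delta changes det by delta * cofactor(1,1).
Cofactor C_11 = (-1)^(1+1) * minor(1,1) = 3
Entry delta = -4 - -5 = 1
Det delta = 1 * 3 = 3
New det = -11 + 3 = -8

Answer: -8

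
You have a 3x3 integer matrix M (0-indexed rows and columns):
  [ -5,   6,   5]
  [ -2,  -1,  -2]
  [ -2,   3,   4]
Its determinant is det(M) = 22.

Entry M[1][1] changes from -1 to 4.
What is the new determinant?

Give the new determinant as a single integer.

Answer: -28

Derivation:
det is linear in row 1: changing M[1][1] by delta changes det by delta * cofactor(1,1).
Cofactor C_11 = (-1)^(1+1) * minor(1,1) = -10
Entry delta = 4 - -1 = 5
Det delta = 5 * -10 = -50
New det = 22 + -50 = -28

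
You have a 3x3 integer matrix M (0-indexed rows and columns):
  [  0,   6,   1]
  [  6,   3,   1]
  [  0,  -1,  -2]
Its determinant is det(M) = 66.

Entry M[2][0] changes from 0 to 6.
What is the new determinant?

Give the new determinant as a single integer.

Answer: 84

Derivation:
det is linear in row 2: changing M[2][0] by delta changes det by delta * cofactor(2,0).
Cofactor C_20 = (-1)^(2+0) * minor(2,0) = 3
Entry delta = 6 - 0 = 6
Det delta = 6 * 3 = 18
New det = 66 + 18 = 84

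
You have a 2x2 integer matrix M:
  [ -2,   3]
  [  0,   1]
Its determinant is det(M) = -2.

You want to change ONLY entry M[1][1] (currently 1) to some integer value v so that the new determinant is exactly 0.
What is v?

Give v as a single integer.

Answer: 0

Derivation:
det is linear in entry M[1][1]: det = old_det + (v - 1) * C_11
Cofactor C_11 = -2
Want det = 0: -2 + (v - 1) * -2 = 0
  (v - 1) = 2 / -2 = -1
  v = 1 + (-1) = 0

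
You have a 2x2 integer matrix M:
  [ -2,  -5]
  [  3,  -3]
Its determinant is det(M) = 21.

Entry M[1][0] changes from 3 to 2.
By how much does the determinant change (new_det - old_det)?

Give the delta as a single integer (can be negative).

Answer: -5

Derivation:
Cofactor C_10 = 5
Entry delta = 2 - 3 = -1
Det delta = entry_delta * cofactor = -1 * 5 = -5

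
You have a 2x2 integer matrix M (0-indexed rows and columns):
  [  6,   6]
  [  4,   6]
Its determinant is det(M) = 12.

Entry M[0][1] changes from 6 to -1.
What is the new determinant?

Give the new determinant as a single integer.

det is linear in row 0: changing M[0][1] by delta changes det by delta * cofactor(0,1).
Cofactor C_01 = (-1)^(0+1) * minor(0,1) = -4
Entry delta = -1 - 6 = -7
Det delta = -7 * -4 = 28
New det = 12 + 28 = 40

Answer: 40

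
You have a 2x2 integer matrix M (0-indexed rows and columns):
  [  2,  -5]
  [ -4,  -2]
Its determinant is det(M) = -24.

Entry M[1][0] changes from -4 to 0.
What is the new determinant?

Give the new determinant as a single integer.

Answer: -4

Derivation:
det is linear in row 1: changing M[1][0] by delta changes det by delta * cofactor(1,0).
Cofactor C_10 = (-1)^(1+0) * minor(1,0) = 5
Entry delta = 0 - -4 = 4
Det delta = 4 * 5 = 20
New det = -24 + 20 = -4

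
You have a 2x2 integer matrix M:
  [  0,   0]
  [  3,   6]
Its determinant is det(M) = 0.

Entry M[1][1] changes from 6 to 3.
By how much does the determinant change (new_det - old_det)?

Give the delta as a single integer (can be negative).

Cofactor C_11 = 0
Entry delta = 3 - 6 = -3
Det delta = entry_delta * cofactor = -3 * 0 = 0

Answer: 0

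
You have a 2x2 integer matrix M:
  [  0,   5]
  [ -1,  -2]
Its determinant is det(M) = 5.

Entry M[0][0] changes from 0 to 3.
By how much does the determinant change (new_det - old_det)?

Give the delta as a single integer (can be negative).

Answer: -6

Derivation:
Cofactor C_00 = -2
Entry delta = 3 - 0 = 3
Det delta = entry_delta * cofactor = 3 * -2 = -6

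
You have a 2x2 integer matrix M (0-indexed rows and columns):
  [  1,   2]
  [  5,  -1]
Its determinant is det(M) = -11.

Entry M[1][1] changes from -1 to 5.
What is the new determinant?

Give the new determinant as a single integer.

det is linear in row 1: changing M[1][1] by delta changes det by delta * cofactor(1,1).
Cofactor C_11 = (-1)^(1+1) * minor(1,1) = 1
Entry delta = 5 - -1 = 6
Det delta = 6 * 1 = 6
New det = -11 + 6 = -5

Answer: -5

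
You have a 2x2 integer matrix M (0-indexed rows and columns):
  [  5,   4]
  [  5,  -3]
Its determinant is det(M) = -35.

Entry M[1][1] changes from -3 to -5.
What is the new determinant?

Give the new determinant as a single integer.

Answer: -45

Derivation:
det is linear in row 1: changing M[1][1] by delta changes det by delta * cofactor(1,1).
Cofactor C_11 = (-1)^(1+1) * minor(1,1) = 5
Entry delta = -5 - -3 = -2
Det delta = -2 * 5 = -10
New det = -35 + -10 = -45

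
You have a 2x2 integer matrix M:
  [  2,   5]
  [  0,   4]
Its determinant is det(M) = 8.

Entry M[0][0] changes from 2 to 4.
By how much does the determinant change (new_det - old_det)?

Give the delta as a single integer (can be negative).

Answer: 8

Derivation:
Cofactor C_00 = 4
Entry delta = 4 - 2 = 2
Det delta = entry_delta * cofactor = 2 * 4 = 8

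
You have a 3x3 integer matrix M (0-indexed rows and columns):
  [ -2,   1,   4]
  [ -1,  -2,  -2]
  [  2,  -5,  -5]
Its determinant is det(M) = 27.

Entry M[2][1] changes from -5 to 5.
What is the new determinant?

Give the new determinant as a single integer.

Answer: -53

Derivation:
det is linear in row 2: changing M[2][1] by delta changes det by delta * cofactor(2,1).
Cofactor C_21 = (-1)^(2+1) * minor(2,1) = -8
Entry delta = 5 - -5 = 10
Det delta = 10 * -8 = -80
New det = 27 + -80 = -53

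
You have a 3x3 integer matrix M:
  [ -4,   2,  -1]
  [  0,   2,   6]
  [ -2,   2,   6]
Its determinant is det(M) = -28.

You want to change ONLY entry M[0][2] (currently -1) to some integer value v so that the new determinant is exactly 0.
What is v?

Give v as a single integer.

det is linear in entry M[0][2]: det = old_det + (v - -1) * C_02
Cofactor C_02 = 4
Want det = 0: -28 + (v - -1) * 4 = 0
  (v - -1) = 28 / 4 = 7
  v = -1 + (7) = 6

Answer: 6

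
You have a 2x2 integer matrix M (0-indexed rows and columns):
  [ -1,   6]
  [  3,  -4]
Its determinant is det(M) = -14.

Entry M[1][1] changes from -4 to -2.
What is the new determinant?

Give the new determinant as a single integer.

det is linear in row 1: changing M[1][1] by delta changes det by delta * cofactor(1,1).
Cofactor C_11 = (-1)^(1+1) * minor(1,1) = -1
Entry delta = -2 - -4 = 2
Det delta = 2 * -1 = -2
New det = -14 + -2 = -16

Answer: -16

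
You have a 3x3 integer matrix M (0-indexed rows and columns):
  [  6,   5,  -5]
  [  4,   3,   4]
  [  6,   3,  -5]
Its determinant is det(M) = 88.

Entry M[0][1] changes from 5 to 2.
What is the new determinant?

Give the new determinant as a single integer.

Answer: -44

Derivation:
det is linear in row 0: changing M[0][1] by delta changes det by delta * cofactor(0,1).
Cofactor C_01 = (-1)^(0+1) * minor(0,1) = 44
Entry delta = 2 - 5 = -3
Det delta = -3 * 44 = -132
New det = 88 + -132 = -44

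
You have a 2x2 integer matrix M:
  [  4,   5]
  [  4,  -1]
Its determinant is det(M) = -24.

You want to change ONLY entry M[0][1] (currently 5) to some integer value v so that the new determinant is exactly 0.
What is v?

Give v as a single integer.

Answer: -1

Derivation:
det is linear in entry M[0][1]: det = old_det + (v - 5) * C_01
Cofactor C_01 = -4
Want det = 0: -24 + (v - 5) * -4 = 0
  (v - 5) = 24 / -4 = -6
  v = 5 + (-6) = -1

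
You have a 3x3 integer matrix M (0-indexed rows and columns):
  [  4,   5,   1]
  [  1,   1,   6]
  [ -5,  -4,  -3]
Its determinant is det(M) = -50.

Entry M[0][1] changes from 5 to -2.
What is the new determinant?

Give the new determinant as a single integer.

Answer: 139

Derivation:
det is linear in row 0: changing M[0][1] by delta changes det by delta * cofactor(0,1).
Cofactor C_01 = (-1)^(0+1) * minor(0,1) = -27
Entry delta = -2 - 5 = -7
Det delta = -7 * -27 = 189
New det = -50 + 189 = 139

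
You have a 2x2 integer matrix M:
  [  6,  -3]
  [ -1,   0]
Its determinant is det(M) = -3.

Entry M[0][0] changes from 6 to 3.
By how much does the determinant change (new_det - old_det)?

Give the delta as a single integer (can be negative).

Answer: 0

Derivation:
Cofactor C_00 = 0
Entry delta = 3 - 6 = -3
Det delta = entry_delta * cofactor = -3 * 0 = 0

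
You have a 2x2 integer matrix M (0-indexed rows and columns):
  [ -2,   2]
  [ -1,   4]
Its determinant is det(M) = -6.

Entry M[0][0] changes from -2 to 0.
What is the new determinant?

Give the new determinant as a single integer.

Answer: 2

Derivation:
det is linear in row 0: changing M[0][0] by delta changes det by delta * cofactor(0,0).
Cofactor C_00 = (-1)^(0+0) * minor(0,0) = 4
Entry delta = 0 - -2 = 2
Det delta = 2 * 4 = 8
New det = -6 + 8 = 2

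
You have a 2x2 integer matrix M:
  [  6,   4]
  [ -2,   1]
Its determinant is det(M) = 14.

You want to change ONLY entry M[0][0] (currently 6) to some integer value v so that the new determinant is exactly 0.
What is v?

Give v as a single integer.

det is linear in entry M[0][0]: det = old_det + (v - 6) * C_00
Cofactor C_00 = 1
Want det = 0: 14 + (v - 6) * 1 = 0
  (v - 6) = -14 / 1 = -14
  v = 6 + (-14) = -8

Answer: -8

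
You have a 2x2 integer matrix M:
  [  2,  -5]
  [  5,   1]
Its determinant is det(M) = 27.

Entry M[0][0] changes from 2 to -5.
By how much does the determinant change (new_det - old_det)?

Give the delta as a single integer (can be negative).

Cofactor C_00 = 1
Entry delta = -5 - 2 = -7
Det delta = entry_delta * cofactor = -7 * 1 = -7

Answer: -7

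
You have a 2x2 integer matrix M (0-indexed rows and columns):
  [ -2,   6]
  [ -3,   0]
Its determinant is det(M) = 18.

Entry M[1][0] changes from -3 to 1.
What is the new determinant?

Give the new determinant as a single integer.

det is linear in row 1: changing M[1][0] by delta changes det by delta * cofactor(1,0).
Cofactor C_10 = (-1)^(1+0) * minor(1,0) = -6
Entry delta = 1 - -3 = 4
Det delta = 4 * -6 = -24
New det = 18 + -24 = -6

Answer: -6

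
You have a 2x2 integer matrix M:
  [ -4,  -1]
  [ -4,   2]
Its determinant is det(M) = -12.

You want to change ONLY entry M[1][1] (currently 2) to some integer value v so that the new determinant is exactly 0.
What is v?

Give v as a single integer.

Answer: -1

Derivation:
det is linear in entry M[1][1]: det = old_det + (v - 2) * C_11
Cofactor C_11 = -4
Want det = 0: -12 + (v - 2) * -4 = 0
  (v - 2) = 12 / -4 = -3
  v = 2 + (-3) = -1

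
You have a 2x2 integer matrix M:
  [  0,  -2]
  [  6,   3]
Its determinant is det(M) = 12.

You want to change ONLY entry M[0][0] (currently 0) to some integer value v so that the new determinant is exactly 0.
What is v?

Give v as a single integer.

Answer: -4

Derivation:
det is linear in entry M[0][0]: det = old_det + (v - 0) * C_00
Cofactor C_00 = 3
Want det = 0: 12 + (v - 0) * 3 = 0
  (v - 0) = -12 / 3 = -4
  v = 0 + (-4) = -4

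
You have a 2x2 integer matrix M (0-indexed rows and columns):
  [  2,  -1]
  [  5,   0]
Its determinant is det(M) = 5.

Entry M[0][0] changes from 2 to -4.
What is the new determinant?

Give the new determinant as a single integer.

Answer: 5

Derivation:
det is linear in row 0: changing M[0][0] by delta changes det by delta * cofactor(0,0).
Cofactor C_00 = (-1)^(0+0) * minor(0,0) = 0
Entry delta = -4 - 2 = -6
Det delta = -6 * 0 = 0
New det = 5 + 0 = 5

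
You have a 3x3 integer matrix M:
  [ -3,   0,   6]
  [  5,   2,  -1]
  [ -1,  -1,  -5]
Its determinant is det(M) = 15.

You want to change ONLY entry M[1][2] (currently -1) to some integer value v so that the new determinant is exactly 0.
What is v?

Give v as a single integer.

Answer: 4

Derivation:
det is linear in entry M[1][2]: det = old_det + (v - -1) * C_12
Cofactor C_12 = -3
Want det = 0: 15 + (v - -1) * -3 = 0
  (v - -1) = -15 / -3 = 5
  v = -1 + (5) = 4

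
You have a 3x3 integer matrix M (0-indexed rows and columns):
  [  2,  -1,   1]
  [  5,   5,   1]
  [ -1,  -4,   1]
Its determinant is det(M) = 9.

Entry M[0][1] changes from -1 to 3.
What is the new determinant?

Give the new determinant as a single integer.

det is linear in row 0: changing M[0][1] by delta changes det by delta * cofactor(0,1).
Cofactor C_01 = (-1)^(0+1) * minor(0,1) = -6
Entry delta = 3 - -1 = 4
Det delta = 4 * -6 = -24
New det = 9 + -24 = -15

Answer: -15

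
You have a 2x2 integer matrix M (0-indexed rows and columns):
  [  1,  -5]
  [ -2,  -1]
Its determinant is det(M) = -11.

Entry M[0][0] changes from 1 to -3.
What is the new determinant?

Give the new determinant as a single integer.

det is linear in row 0: changing M[0][0] by delta changes det by delta * cofactor(0,0).
Cofactor C_00 = (-1)^(0+0) * minor(0,0) = -1
Entry delta = -3 - 1 = -4
Det delta = -4 * -1 = 4
New det = -11 + 4 = -7

Answer: -7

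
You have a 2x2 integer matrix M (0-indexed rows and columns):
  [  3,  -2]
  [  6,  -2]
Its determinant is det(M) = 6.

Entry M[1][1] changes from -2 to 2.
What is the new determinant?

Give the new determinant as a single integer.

Answer: 18

Derivation:
det is linear in row 1: changing M[1][1] by delta changes det by delta * cofactor(1,1).
Cofactor C_11 = (-1)^(1+1) * minor(1,1) = 3
Entry delta = 2 - -2 = 4
Det delta = 4 * 3 = 12
New det = 6 + 12 = 18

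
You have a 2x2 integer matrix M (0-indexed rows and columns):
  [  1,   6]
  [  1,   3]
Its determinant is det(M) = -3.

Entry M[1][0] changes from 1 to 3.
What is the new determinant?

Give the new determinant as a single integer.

det is linear in row 1: changing M[1][0] by delta changes det by delta * cofactor(1,0).
Cofactor C_10 = (-1)^(1+0) * minor(1,0) = -6
Entry delta = 3 - 1 = 2
Det delta = 2 * -6 = -12
New det = -3 + -12 = -15

Answer: -15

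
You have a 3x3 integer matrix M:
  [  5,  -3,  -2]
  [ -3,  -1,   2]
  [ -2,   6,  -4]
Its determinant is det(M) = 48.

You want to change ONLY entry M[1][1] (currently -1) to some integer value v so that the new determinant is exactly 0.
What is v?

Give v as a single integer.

Answer: 1

Derivation:
det is linear in entry M[1][1]: det = old_det + (v - -1) * C_11
Cofactor C_11 = -24
Want det = 0: 48 + (v - -1) * -24 = 0
  (v - -1) = -48 / -24 = 2
  v = -1 + (2) = 1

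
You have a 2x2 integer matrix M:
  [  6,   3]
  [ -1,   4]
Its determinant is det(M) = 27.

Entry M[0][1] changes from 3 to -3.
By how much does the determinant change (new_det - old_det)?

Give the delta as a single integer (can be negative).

Cofactor C_01 = 1
Entry delta = -3 - 3 = -6
Det delta = entry_delta * cofactor = -6 * 1 = -6

Answer: -6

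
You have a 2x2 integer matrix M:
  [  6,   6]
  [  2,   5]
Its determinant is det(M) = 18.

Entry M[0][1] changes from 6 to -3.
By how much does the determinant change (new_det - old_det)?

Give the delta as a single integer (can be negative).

Cofactor C_01 = -2
Entry delta = -3 - 6 = -9
Det delta = entry_delta * cofactor = -9 * -2 = 18

Answer: 18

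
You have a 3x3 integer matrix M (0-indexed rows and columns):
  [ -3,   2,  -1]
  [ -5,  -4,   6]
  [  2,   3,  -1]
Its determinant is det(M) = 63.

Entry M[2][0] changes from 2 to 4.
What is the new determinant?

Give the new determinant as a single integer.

Answer: 79

Derivation:
det is linear in row 2: changing M[2][0] by delta changes det by delta * cofactor(2,0).
Cofactor C_20 = (-1)^(2+0) * minor(2,0) = 8
Entry delta = 4 - 2 = 2
Det delta = 2 * 8 = 16
New det = 63 + 16 = 79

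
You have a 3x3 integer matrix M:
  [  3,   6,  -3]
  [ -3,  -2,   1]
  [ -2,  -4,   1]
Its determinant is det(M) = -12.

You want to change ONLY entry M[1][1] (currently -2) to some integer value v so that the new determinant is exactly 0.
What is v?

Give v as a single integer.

Answer: -6

Derivation:
det is linear in entry M[1][1]: det = old_det + (v - -2) * C_11
Cofactor C_11 = -3
Want det = 0: -12 + (v - -2) * -3 = 0
  (v - -2) = 12 / -3 = -4
  v = -2 + (-4) = -6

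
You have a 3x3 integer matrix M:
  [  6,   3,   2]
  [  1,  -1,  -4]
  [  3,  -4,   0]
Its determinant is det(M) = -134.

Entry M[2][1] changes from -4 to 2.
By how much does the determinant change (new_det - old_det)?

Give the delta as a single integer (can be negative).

Answer: 156

Derivation:
Cofactor C_21 = 26
Entry delta = 2 - -4 = 6
Det delta = entry_delta * cofactor = 6 * 26 = 156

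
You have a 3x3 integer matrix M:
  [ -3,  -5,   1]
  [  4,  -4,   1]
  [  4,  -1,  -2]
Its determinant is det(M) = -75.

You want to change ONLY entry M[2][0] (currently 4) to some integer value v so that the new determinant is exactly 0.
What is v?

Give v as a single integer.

Answer: -71

Derivation:
det is linear in entry M[2][0]: det = old_det + (v - 4) * C_20
Cofactor C_20 = -1
Want det = 0: -75 + (v - 4) * -1 = 0
  (v - 4) = 75 / -1 = -75
  v = 4 + (-75) = -71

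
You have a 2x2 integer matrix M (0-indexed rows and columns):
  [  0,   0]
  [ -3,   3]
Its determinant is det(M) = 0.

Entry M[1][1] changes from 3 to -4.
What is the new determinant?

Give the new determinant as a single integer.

det is linear in row 1: changing M[1][1] by delta changes det by delta * cofactor(1,1).
Cofactor C_11 = (-1)^(1+1) * minor(1,1) = 0
Entry delta = -4 - 3 = -7
Det delta = -7 * 0 = 0
New det = 0 + 0 = 0

Answer: 0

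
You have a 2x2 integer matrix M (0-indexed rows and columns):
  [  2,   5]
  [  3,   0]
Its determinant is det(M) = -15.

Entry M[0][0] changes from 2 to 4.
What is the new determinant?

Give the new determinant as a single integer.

det is linear in row 0: changing M[0][0] by delta changes det by delta * cofactor(0,0).
Cofactor C_00 = (-1)^(0+0) * minor(0,0) = 0
Entry delta = 4 - 2 = 2
Det delta = 2 * 0 = 0
New det = -15 + 0 = -15

Answer: -15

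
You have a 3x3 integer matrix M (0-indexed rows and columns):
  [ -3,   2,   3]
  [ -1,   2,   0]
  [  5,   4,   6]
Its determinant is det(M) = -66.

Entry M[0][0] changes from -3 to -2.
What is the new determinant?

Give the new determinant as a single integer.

Answer: -54

Derivation:
det is linear in row 0: changing M[0][0] by delta changes det by delta * cofactor(0,0).
Cofactor C_00 = (-1)^(0+0) * minor(0,0) = 12
Entry delta = -2 - -3 = 1
Det delta = 1 * 12 = 12
New det = -66 + 12 = -54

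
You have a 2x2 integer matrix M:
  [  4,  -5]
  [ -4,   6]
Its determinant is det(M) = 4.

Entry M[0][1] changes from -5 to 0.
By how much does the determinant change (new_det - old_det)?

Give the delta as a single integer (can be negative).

Answer: 20

Derivation:
Cofactor C_01 = 4
Entry delta = 0 - -5 = 5
Det delta = entry_delta * cofactor = 5 * 4 = 20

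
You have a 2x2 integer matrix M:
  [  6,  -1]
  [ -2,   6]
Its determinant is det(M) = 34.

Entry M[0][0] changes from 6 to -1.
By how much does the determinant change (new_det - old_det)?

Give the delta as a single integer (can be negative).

Answer: -42

Derivation:
Cofactor C_00 = 6
Entry delta = -1 - 6 = -7
Det delta = entry_delta * cofactor = -7 * 6 = -42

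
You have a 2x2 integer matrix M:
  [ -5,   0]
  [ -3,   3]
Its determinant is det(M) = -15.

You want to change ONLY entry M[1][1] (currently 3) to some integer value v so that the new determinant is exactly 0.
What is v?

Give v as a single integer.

det is linear in entry M[1][1]: det = old_det + (v - 3) * C_11
Cofactor C_11 = -5
Want det = 0: -15 + (v - 3) * -5 = 0
  (v - 3) = 15 / -5 = -3
  v = 3 + (-3) = 0

Answer: 0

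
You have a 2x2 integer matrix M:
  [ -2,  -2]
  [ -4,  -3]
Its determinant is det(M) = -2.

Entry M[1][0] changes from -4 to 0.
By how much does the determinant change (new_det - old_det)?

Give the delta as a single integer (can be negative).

Cofactor C_10 = 2
Entry delta = 0 - -4 = 4
Det delta = entry_delta * cofactor = 4 * 2 = 8

Answer: 8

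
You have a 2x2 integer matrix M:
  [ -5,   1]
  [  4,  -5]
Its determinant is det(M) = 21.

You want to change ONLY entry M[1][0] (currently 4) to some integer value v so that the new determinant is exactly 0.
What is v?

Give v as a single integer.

Answer: 25

Derivation:
det is linear in entry M[1][0]: det = old_det + (v - 4) * C_10
Cofactor C_10 = -1
Want det = 0: 21 + (v - 4) * -1 = 0
  (v - 4) = -21 / -1 = 21
  v = 4 + (21) = 25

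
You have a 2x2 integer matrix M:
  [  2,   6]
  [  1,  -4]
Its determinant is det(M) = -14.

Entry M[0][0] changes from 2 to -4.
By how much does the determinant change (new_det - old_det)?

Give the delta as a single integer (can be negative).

Cofactor C_00 = -4
Entry delta = -4 - 2 = -6
Det delta = entry_delta * cofactor = -6 * -4 = 24

Answer: 24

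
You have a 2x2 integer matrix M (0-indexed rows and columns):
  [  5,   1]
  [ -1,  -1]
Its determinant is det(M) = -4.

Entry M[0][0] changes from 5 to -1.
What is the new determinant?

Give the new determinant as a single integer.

det is linear in row 0: changing M[0][0] by delta changes det by delta * cofactor(0,0).
Cofactor C_00 = (-1)^(0+0) * minor(0,0) = -1
Entry delta = -1 - 5 = -6
Det delta = -6 * -1 = 6
New det = -4 + 6 = 2

Answer: 2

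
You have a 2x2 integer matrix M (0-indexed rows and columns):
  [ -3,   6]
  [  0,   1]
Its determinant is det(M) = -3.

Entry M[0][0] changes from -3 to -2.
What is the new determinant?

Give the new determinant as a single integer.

det is linear in row 0: changing M[0][0] by delta changes det by delta * cofactor(0,0).
Cofactor C_00 = (-1)^(0+0) * minor(0,0) = 1
Entry delta = -2 - -3 = 1
Det delta = 1 * 1 = 1
New det = -3 + 1 = -2

Answer: -2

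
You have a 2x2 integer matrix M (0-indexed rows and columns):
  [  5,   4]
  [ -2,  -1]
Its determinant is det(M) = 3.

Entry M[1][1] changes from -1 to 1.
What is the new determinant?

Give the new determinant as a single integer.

det is linear in row 1: changing M[1][1] by delta changes det by delta * cofactor(1,1).
Cofactor C_11 = (-1)^(1+1) * minor(1,1) = 5
Entry delta = 1 - -1 = 2
Det delta = 2 * 5 = 10
New det = 3 + 10 = 13

Answer: 13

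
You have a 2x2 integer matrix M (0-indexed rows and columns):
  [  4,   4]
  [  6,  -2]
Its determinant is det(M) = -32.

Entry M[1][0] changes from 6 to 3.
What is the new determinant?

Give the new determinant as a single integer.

det is linear in row 1: changing M[1][0] by delta changes det by delta * cofactor(1,0).
Cofactor C_10 = (-1)^(1+0) * minor(1,0) = -4
Entry delta = 3 - 6 = -3
Det delta = -3 * -4 = 12
New det = -32 + 12 = -20

Answer: -20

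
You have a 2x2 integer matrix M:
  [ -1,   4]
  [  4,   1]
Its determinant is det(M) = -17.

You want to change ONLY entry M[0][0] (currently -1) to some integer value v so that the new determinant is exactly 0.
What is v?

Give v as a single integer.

det is linear in entry M[0][0]: det = old_det + (v - -1) * C_00
Cofactor C_00 = 1
Want det = 0: -17 + (v - -1) * 1 = 0
  (v - -1) = 17 / 1 = 17
  v = -1 + (17) = 16

Answer: 16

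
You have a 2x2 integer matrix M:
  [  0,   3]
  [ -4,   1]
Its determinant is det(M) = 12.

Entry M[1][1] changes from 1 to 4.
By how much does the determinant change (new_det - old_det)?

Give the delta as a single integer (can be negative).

Answer: 0

Derivation:
Cofactor C_11 = 0
Entry delta = 4 - 1 = 3
Det delta = entry_delta * cofactor = 3 * 0 = 0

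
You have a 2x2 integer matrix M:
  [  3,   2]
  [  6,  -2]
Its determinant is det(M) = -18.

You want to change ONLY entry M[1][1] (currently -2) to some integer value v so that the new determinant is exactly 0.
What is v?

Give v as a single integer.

Answer: 4

Derivation:
det is linear in entry M[1][1]: det = old_det + (v - -2) * C_11
Cofactor C_11 = 3
Want det = 0: -18 + (v - -2) * 3 = 0
  (v - -2) = 18 / 3 = 6
  v = -2 + (6) = 4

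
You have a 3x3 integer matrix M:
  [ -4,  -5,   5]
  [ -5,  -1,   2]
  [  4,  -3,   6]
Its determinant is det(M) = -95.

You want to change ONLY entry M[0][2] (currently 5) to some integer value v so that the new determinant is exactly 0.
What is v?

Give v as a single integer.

det is linear in entry M[0][2]: det = old_det + (v - 5) * C_02
Cofactor C_02 = 19
Want det = 0: -95 + (v - 5) * 19 = 0
  (v - 5) = 95 / 19 = 5
  v = 5 + (5) = 10

Answer: 10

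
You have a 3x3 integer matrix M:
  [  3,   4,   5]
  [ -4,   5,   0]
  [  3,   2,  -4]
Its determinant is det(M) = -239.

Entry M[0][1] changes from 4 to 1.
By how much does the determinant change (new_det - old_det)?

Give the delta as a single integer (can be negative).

Cofactor C_01 = -16
Entry delta = 1 - 4 = -3
Det delta = entry_delta * cofactor = -3 * -16 = 48

Answer: 48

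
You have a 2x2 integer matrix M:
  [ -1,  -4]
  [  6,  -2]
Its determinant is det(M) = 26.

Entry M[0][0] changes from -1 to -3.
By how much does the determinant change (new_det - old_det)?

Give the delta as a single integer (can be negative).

Cofactor C_00 = -2
Entry delta = -3 - -1 = -2
Det delta = entry_delta * cofactor = -2 * -2 = 4

Answer: 4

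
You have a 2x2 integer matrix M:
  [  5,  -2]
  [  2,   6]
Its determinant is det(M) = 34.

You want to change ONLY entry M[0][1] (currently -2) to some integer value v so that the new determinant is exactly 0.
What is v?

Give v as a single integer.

det is linear in entry M[0][1]: det = old_det + (v - -2) * C_01
Cofactor C_01 = -2
Want det = 0: 34 + (v - -2) * -2 = 0
  (v - -2) = -34 / -2 = 17
  v = -2 + (17) = 15

Answer: 15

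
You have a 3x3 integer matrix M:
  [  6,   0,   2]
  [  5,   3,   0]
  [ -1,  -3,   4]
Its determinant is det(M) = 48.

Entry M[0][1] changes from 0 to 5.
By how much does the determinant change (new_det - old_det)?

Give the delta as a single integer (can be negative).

Cofactor C_01 = -20
Entry delta = 5 - 0 = 5
Det delta = entry_delta * cofactor = 5 * -20 = -100

Answer: -100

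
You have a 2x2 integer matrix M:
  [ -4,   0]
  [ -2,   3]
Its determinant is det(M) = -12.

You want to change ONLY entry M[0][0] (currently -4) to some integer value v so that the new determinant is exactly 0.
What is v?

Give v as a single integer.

Answer: 0

Derivation:
det is linear in entry M[0][0]: det = old_det + (v - -4) * C_00
Cofactor C_00 = 3
Want det = 0: -12 + (v - -4) * 3 = 0
  (v - -4) = 12 / 3 = 4
  v = -4 + (4) = 0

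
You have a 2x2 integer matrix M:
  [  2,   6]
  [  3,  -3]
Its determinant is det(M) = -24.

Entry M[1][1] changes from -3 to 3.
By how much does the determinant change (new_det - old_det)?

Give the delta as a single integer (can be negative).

Cofactor C_11 = 2
Entry delta = 3 - -3 = 6
Det delta = entry_delta * cofactor = 6 * 2 = 12

Answer: 12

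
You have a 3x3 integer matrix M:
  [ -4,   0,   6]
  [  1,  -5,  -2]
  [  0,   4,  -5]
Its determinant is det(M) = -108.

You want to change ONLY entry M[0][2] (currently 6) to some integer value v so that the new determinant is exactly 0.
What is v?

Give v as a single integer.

Answer: 33

Derivation:
det is linear in entry M[0][2]: det = old_det + (v - 6) * C_02
Cofactor C_02 = 4
Want det = 0: -108 + (v - 6) * 4 = 0
  (v - 6) = 108 / 4 = 27
  v = 6 + (27) = 33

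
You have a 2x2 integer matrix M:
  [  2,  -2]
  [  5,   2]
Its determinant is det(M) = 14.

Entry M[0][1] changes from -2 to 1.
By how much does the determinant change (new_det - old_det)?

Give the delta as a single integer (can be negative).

Answer: -15

Derivation:
Cofactor C_01 = -5
Entry delta = 1 - -2 = 3
Det delta = entry_delta * cofactor = 3 * -5 = -15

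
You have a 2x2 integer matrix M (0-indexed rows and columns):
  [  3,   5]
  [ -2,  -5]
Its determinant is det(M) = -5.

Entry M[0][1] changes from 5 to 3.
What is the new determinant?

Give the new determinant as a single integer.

det is linear in row 0: changing M[0][1] by delta changes det by delta * cofactor(0,1).
Cofactor C_01 = (-1)^(0+1) * minor(0,1) = 2
Entry delta = 3 - 5 = -2
Det delta = -2 * 2 = -4
New det = -5 + -4 = -9

Answer: -9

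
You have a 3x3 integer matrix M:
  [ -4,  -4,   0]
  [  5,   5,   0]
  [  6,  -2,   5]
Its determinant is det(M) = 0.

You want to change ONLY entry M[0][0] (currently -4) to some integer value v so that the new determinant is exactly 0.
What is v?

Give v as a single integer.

det is linear in entry M[0][0]: det = old_det + (v - -4) * C_00
Cofactor C_00 = 25
Want det = 0: 0 + (v - -4) * 25 = 0
  (v - -4) = 0 / 25 = 0
  v = -4 + (0) = -4

Answer: -4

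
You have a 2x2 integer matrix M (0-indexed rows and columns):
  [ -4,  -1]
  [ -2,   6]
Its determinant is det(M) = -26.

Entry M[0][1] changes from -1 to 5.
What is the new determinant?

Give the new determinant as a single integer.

det is linear in row 0: changing M[0][1] by delta changes det by delta * cofactor(0,1).
Cofactor C_01 = (-1)^(0+1) * minor(0,1) = 2
Entry delta = 5 - -1 = 6
Det delta = 6 * 2 = 12
New det = -26 + 12 = -14

Answer: -14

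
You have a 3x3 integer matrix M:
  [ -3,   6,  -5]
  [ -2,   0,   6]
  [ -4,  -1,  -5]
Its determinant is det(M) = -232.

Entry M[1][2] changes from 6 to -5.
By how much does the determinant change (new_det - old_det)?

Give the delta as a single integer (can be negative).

Cofactor C_12 = -27
Entry delta = -5 - 6 = -11
Det delta = entry_delta * cofactor = -11 * -27 = 297

Answer: 297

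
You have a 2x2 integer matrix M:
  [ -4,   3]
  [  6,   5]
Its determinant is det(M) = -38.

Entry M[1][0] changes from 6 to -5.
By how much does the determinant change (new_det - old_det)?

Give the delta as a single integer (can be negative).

Cofactor C_10 = -3
Entry delta = -5 - 6 = -11
Det delta = entry_delta * cofactor = -11 * -3 = 33

Answer: 33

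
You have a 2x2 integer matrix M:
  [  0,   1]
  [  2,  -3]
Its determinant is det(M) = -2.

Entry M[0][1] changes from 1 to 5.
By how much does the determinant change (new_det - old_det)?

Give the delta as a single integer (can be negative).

Cofactor C_01 = -2
Entry delta = 5 - 1 = 4
Det delta = entry_delta * cofactor = 4 * -2 = -8

Answer: -8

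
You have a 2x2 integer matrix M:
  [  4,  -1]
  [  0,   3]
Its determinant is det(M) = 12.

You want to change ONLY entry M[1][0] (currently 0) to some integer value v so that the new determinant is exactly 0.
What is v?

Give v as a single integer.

Answer: -12

Derivation:
det is linear in entry M[1][0]: det = old_det + (v - 0) * C_10
Cofactor C_10 = 1
Want det = 0: 12 + (v - 0) * 1 = 0
  (v - 0) = -12 / 1 = -12
  v = 0 + (-12) = -12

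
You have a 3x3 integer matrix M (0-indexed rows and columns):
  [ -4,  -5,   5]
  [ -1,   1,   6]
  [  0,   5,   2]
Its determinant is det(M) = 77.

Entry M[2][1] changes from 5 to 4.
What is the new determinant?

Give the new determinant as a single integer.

det is linear in row 2: changing M[2][1] by delta changes det by delta * cofactor(2,1).
Cofactor C_21 = (-1)^(2+1) * minor(2,1) = 19
Entry delta = 4 - 5 = -1
Det delta = -1 * 19 = -19
New det = 77 + -19 = 58

Answer: 58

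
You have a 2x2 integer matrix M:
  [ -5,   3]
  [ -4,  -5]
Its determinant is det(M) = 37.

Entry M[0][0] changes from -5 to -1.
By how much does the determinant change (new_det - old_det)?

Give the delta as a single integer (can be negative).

Cofactor C_00 = -5
Entry delta = -1 - -5 = 4
Det delta = entry_delta * cofactor = 4 * -5 = -20

Answer: -20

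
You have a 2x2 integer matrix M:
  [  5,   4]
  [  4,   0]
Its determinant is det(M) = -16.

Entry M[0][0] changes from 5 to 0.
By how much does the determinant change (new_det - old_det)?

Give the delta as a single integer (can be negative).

Answer: 0

Derivation:
Cofactor C_00 = 0
Entry delta = 0 - 5 = -5
Det delta = entry_delta * cofactor = -5 * 0 = 0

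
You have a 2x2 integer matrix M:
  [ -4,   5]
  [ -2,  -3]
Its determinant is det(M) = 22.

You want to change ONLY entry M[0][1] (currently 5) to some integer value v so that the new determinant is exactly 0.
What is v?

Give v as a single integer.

det is linear in entry M[0][1]: det = old_det + (v - 5) * C_01
Cofactor C_01 = 2
Want det = 0: 22 + (v - 5) * 2 = 0
  (v - 5) = -22 / 2 = -11
  v = 5 + (-11) = -6

Answer: -6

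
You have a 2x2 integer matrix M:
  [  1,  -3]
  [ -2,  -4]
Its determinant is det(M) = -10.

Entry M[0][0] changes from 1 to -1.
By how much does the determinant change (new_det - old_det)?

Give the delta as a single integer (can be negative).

Answer: 8

Derivation:
Cofactor C_00 = -4
Entry delta = -1 - 1 = -2
Det delta = entry_delta * cofactor = -2 * -4 = 8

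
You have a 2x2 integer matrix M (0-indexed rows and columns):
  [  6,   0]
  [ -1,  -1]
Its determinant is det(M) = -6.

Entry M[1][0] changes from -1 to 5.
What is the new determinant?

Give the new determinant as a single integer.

det is linear in row 1: changing M[1][0] by delta changes det by delta * cofactor(1,0).
Cofactor C_10 = (-1)^(1+0) * minor(1,0) = 0
Entry delta = 5 - -1 = 6
Det delta = 6 * 0 = 0
New det = -6 + 0 = -6

Answer: -6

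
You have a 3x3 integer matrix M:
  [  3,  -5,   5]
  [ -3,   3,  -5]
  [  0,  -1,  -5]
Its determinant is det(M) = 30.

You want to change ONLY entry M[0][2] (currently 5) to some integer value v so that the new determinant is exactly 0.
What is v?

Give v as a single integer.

Answer: -5

Derivation:
det is linear in entry M[0][2]: det = old_det + (v - 5) * C_02
Cofactor C_02 = 3
Want det = 0: 30 + (v - 5) * 3 = 0
  (v - 5) = -30 / 3 = -10
  v = 5 + (-10) = -5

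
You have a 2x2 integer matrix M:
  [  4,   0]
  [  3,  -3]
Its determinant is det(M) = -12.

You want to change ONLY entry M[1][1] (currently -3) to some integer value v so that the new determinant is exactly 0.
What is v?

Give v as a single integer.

Answer: 0

Derivation:
det is linear in entry M[1][1]: det = old_det + (v - -3) * C_11
Cofactor C_11 = 4
Want det = 0: -12 + (v - -3) * 4 = 0
  (v - -3) = 12 / 4 = 3
  v = -3 + (3) = 0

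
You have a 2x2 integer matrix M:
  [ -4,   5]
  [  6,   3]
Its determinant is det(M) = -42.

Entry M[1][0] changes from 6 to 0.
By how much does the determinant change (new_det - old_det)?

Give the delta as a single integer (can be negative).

Answer: 30

Derivation:
Cofactor C_10 = -5
Entry delta = 0 - 6 = -6
Det delta = entry_delta * cofactor = -6 * -5 = 30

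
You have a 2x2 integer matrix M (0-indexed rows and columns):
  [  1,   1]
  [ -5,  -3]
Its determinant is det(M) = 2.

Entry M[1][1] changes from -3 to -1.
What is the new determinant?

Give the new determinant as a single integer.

Answer: 4

Derivation:
det is linear in row 1: changing M[1][1] by delta changes det by delta * cofactor(1,1).
Cofactor C_11 = (-1)^(1+1) * minor(1,1) = 1
Entry delta = -1 - -3 = 2
Det delta = 2 * 1 = 2
New det = 2 + 2 = 4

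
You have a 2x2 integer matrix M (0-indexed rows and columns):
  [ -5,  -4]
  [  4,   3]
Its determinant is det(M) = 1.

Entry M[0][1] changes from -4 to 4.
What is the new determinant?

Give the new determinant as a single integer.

Answer: -31

Derivation:
det is linear in row 0: changing M[0][1] by delta changes det by delta * cofactor(0,1).
Cofactor C_01 = (-1)^(0+1) * minor(0,1) = -4
Entry delta = 4 - -4 = 8
Det delta = 8 * -4 = -32
New det = 1 + -32 = -31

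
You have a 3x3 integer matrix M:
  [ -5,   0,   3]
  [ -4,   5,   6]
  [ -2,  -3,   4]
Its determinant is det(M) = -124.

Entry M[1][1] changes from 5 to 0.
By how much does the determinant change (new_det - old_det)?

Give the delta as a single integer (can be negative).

Cofactor C_11 = -14
Entry delta = 0 - 5 = -5
Det delta = entry_delta * cofactor = -5 * -14 = 70

Answer: 70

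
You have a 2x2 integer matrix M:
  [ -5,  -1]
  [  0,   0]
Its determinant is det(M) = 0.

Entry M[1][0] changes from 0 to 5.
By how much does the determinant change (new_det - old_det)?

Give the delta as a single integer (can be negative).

Answer: 5

Derivation:
Cofactor C_10 = 1
Entry delta = 5 - 0 = 5
Det delta = entry_delta * cofactor = 5 * 1 = 5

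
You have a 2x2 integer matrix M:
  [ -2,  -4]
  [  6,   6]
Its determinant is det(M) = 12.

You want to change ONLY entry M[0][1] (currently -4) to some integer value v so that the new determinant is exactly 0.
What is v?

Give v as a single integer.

Answer: -2

Derivation:
det is linear in entry M[0][1]: det = old_det + (v - -4) * C_01
Cofactor C_01 = -6
Want det = 0: 12 + (v - -4) * -6 = 0
  (v - -4) = -12 / -6 = 2
  v = -4 + (2) = -2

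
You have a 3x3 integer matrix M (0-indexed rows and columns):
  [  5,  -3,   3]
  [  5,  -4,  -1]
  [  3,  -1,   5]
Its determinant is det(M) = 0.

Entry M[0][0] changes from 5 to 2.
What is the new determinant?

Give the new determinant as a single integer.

det is linear in row 0: changing M[0][0] by delta changes det by delta * cofactor(0,0).
Cofactor C_00 = (-1)^(0+0) * minor(0,0) = -21
Entry delta = 2 - 5 = -3
Det delta = -3 * -21 = 63
New det = 0 + 63 = 63

Answer: 63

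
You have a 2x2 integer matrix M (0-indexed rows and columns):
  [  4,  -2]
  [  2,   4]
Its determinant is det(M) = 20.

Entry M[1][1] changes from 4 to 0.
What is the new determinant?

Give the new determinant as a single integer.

det is linear in row 1: changing M[1][1] by delta changes det by delta * cofactor(1,1).
Cofactor C_11 = (-1)^(1+1) * minor(1,1) = 4
Entry delta = 0 - 4 = -4
Det delta = -4 * 4 = -16
New det = 20 + -16 = 4

Answer: 4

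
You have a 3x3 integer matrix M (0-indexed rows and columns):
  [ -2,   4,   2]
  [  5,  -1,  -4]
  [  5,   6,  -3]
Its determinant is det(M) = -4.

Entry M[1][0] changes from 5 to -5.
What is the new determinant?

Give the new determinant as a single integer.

det is linear in row 1: changing M[1][0] by delta changes det by delta * cofactor(1,0).
Cofactor C_10 = (-1)^(1+0) * minor(1,0) = 24
Entry delta = -5 - 5 = -10
Det delta = -10 * 24 = -240
New det = -4 + -240 = -244

Answer: -244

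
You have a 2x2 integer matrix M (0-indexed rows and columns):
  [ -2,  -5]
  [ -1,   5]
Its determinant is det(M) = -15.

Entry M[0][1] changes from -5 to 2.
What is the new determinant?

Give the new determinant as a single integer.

Answer: -8

Derivation:
det is linear in row 0: changing M[0][1] by delta changes det by delta * cofactor(0,1).
Cofactor C_01 = (-1)^(0+1) * minor(0,1) = 1
Entry delta = 2 - -5 = 7
Det delta = 7 * 1 = 7
New det = -15 + 7 = -8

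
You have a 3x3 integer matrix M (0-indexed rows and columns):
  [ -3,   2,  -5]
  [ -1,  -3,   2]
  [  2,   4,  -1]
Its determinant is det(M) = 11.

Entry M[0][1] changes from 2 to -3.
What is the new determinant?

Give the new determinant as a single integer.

Answer: -4

Derivation:
det is linear in row 0: changing M[0][1] by delta changes det by delta * cofactor(0,1).
Cofactor C_01 = (-1)^(0+1) * minor(0,1) = 3
Entry delta = -3 - 2 = -5
Det delta = -5 * 3 = -15
New det = 11 + -15 = -4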